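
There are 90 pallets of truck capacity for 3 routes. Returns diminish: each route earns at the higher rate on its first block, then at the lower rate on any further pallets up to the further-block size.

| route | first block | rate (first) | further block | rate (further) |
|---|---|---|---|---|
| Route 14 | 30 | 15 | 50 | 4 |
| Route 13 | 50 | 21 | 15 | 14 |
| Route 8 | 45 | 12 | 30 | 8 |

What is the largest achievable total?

1640

Order all 6 blocks by rate: Route 13/tier1 21 > Route 14/tier1 15 > Route 13/tier2 14 > Route 8/tier1 12 > Route 8/tier2 8 > Route 14/tier2 4.
Route 13/tier1 (21): +50 ; 40 left.
Route 14 tier1 at 15: fill all 30 ; 10 left.
Route 13 tier2 at 14: only 10 left, fill 10.
Total = 21×50 + 15×30 + 14×10 = 1640.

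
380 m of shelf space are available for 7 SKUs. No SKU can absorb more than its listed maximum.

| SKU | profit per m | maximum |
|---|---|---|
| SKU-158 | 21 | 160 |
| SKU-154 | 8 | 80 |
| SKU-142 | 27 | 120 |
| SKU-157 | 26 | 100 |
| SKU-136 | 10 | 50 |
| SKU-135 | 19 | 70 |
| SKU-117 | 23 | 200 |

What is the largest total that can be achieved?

Highest profit per m first: SKU-142 27 > SKU-157 26 > SKU-117 23 > SKU-158 21 > SKU-135 19 > SKU-136 10 > SKU-154 8.
SKU-142 takes 120 to reach its cap of 120 → 260 left.
SKU-157: +100 to 100 (cap) → 160 left.
Only 160 left; SKU-117 takes them to reach 160.
Total = 27×120 + 26×100 + 23×160 = 9520.

9520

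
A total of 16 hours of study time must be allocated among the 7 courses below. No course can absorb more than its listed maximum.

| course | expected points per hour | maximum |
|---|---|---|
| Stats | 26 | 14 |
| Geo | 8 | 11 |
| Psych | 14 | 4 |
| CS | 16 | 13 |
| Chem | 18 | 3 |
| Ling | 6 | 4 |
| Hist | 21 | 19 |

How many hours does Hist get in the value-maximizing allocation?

2

Order the courses by expected points per hour: Stats 26 > Hist 21 > Chem 18 > CS 16 > Psych 14 > Geo 8 > Ling 6.
Stats: +14 to 14 (cap) → 2 left.
Only 2 left; Hist takes them to reach 2.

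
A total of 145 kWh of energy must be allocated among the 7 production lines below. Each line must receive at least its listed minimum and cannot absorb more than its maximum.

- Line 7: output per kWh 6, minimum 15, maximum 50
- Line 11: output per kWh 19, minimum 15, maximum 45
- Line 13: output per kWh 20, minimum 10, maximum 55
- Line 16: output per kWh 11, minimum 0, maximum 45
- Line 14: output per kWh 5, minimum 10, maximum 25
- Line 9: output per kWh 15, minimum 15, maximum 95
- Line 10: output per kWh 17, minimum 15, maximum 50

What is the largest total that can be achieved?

2385

Meeting every minimum uses 15+15+10+0+10+15+15 = 80 kWh, leaving 65.
Order the production lines by output per kWh: Line 13 20 > Line 11 19 > Line 10 17 > Line 9 15 > Line 16 11 > Line 7 6 > Line 14 5.
Give Line 13 45 more to hit its cap of 55 → 20 left.
Line 11 has room for 30 more but only 20 remain, so it gets 35.
Total = 6×15 + 19×35 + 20×55 + 5×10 + 15×15 + 17×15 = 2385.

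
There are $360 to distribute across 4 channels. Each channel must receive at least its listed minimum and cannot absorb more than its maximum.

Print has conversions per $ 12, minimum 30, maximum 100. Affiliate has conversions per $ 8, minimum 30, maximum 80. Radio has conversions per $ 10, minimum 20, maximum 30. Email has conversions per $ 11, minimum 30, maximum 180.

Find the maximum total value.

Meeting every minimum uses 30+30+20+30 = 110 $, leaving 250.
Order the channels by conversions per $: Print 12 > Email 11 > Radio 10 > Affiliate 8.
Give Print 70 more to hit its cap of 100 ; 180 left.
Email takes 150 more to reach its cap of 180 ; 30 left.
Radio: +10 to 30 (cap) ; 20 left.
Affiliate has room for 50 more but only 20 remain, so it gets 50.
Total = 12×100 + 8×50 + 10×30 + 11×180 = 3880.

3880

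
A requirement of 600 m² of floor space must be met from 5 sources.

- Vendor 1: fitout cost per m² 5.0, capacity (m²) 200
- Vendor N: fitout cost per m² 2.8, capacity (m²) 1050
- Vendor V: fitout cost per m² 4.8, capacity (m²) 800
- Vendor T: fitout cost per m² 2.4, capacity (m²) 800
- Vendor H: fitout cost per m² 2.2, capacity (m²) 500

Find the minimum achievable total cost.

Use sources in increasing cost order.
Vendor H at 2.2: take all 500 m² — 100 still needed.
Take 100 from Vendor T at 2.4 to finish.
Vendor N, Vendor V, Vendor 1: unused.
Cost = 500×2.2 + 100×2.4 = 1340.

1340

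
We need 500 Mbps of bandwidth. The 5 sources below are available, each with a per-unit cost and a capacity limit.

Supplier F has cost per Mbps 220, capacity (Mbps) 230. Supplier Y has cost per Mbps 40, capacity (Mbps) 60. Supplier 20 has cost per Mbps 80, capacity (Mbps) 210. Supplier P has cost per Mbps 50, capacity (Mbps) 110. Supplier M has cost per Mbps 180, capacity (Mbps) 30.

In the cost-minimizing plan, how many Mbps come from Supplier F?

Use sources in increasing cost order.
Supplier Y at 40: take all 60 Mbps ; 440 still needed.
Supplier P (50): use full 110 ; 330 Mbps to go.
Supplier 20 (80): use full 210 ; 120 Mbps to go.
Supplier M (180): use full 30 ; 90 Mbps to go.
Supplier F (220): take the remaining 90 ; done.

90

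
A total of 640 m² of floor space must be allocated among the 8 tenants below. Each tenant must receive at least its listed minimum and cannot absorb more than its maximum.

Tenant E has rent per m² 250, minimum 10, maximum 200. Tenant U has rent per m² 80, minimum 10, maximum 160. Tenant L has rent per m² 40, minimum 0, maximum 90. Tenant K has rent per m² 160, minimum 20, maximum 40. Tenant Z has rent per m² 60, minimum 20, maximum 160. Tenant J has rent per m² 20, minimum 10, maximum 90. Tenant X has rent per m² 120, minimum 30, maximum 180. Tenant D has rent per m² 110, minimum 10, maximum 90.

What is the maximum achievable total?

Meeting every minimum uses 10+10+0+20+20+10+30+10 = 110 m², leaving 530.
Order the tenants by rent per m²: Tenant E 250 > Tenant K 160 > Tenant X 120 > Tenant D 110 > Tenant U 80 > Tenant Z 60 > Tenant L 40 > Tenant J 20.
Tenant E takes 190 more to reach its cap of 200 ; 340 left.
Give Tenant K 20 more to hit its cap of 40 ; 320 left.
Give Tenant X 150 more to hit its cap of 180 ; 170 left.
Tenant D takes 80 more to reach its cap of 90 ; 90 left.
Tenant U: +90 (room for 150) → 100. Pool exhausted.
Total = 250×200 + 80×100 + 160×40 + 60×20 + 20×10 + 120×180 + 110×90 = 97300.

97300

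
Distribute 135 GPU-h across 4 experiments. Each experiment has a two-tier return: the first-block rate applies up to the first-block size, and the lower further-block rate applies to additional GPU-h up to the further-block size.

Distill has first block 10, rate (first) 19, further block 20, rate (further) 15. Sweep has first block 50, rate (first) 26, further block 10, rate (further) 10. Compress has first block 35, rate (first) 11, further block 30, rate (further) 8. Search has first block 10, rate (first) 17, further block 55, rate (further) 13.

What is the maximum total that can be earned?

2545

Order all 8 blocks by rate: Sweep/T1 26 > Distill/T1 19 > Search/T1 17 > Distill/T2 15 > Search/T2 13 > Compress/T1 11 > Sweep/T2 10 > Compress/T2 8.
Fill Sweep T1 block (50 at 26) — 85 left.
Distill/T1 (19): +10 — 75 left.
Search/T1 (17): +10 — 65 left.
Fill Distill T2 block (20 at 15) — 45 left.
Search T2 at 13: only 45 left, fill 45.
Total = 26×50 + 19×10 + 17×10 + 15×20 + 13×45 = 2545.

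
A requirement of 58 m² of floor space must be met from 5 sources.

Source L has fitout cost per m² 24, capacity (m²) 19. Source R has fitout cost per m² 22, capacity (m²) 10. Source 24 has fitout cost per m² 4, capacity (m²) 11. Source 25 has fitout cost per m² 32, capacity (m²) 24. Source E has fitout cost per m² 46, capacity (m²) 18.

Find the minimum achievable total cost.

Use sources in increasing cost order.
Source 24 (4): use full 11 ; 47 m² to go.
Source R (22): use full 10 ; 37 m² to go.
Source L at 24: take all 19 m² ; 18 still needed.
Take 18 from Source 25 at 32 to finish.
Source E: unused.
Cost = 11×4 + 10×22 + 19×24 + 18×32 = 1296.

1296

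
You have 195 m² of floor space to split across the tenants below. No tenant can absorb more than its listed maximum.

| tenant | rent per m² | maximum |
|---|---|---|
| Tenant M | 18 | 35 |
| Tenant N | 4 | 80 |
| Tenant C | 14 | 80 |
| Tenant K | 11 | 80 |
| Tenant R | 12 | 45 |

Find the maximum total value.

Highest rent per m² first: Tenant M 18 > Tenant C 14 > Tenant R 12 > Tenant K 11 > Tenant N 4.
Tenant M takes 35 to reach its cap of 35 ; 160 left.
Tenant C takes 80 to reach its cap of 80 ; 80 left.
Tenant R takes 45 to reach its cap of 45 ; 35 left.
Tenant K: +35 (room for 80) → 35. Pool exhausted.
Total = 18×35 + 14×80 + 11×35 + 12×45 = 2675.

2675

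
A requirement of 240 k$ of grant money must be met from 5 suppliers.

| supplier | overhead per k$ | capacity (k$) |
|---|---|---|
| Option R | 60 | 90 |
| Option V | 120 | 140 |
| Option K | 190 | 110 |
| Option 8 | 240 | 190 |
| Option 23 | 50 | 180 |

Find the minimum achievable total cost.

12600

Cheapest first:
Take 180 from Option 23 at 50 → need 60 more.
Take 60 from Option R at 60 to finish.
Option V, Option K, Option 8: unused.
Cost = 180×50 + 60×60 = 12600.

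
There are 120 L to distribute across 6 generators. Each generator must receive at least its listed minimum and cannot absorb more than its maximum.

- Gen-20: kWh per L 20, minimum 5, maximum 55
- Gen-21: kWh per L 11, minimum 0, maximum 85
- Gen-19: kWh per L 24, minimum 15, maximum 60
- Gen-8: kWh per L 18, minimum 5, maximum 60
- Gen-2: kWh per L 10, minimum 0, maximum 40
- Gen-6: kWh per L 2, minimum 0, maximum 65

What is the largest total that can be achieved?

Meeting every minimum uses 5+0+15+5+0+0 = 25 L, leaving 95.
Rank by kWh per L: Gen-19 24 > Gen-20 20 > Gen-8 18 > Gen-21 11 > Gen-2 10 > Gen-6 2.
Gen-19: +45 to 60 (cap) ; 50 left.
Give Gen-20 50 more to hit its cap of 55 ; 0 left.
Total = 20×55 + 24×60 + 18×5 = 2630.

2630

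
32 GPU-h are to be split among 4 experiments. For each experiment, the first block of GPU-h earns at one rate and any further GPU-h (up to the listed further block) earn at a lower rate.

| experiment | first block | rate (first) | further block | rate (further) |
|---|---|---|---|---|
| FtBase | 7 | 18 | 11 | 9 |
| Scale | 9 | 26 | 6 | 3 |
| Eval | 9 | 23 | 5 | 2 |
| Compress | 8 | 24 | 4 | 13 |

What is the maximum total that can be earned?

741

Treat each block as its own option and order by rate: Scale/tier1 26 > Compress/tier1 24 > Eval/tier1 23 > FtBase/tier1 18 > Compress/tier2 13 > FtBase/tier2 9 > Scale/tier2 3 > Eval/tier2 2.
Scale/tier1 (26): +9 ; 23 left.
Fill Compress tier1 block (8 at 24) ; 15 left.
Fill Eval tier1 block (9 at 23) ; 6 left.
FtBase tier1 at 18: only 6 left, fill 6.
Total = 26×9 + 24×8 + 23×9 + 18×6 = 741.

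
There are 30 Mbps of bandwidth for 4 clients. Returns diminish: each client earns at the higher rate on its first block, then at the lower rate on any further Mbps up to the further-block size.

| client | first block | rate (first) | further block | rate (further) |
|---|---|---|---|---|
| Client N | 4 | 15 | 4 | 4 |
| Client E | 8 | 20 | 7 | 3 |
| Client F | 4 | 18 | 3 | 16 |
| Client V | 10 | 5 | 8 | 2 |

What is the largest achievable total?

394

Order all 8 blocks by rate: Client E/tier1 20 > Client F/tier1 18 > Client F/tier2 16 > Client N/tier1 15 > Client V/tier1 5 > Client N/tier2 4 > Client E/tier2 3 > Client V/tier2 2.
Client E/tier1 (20): +8 — 22 left.
Client F/tier1 (18): +4 — 18 left.
Client F tier2 at 16: fill all 3 — 15 left.
Client N/tier1 (15): +4 — 11 left.
Fill Client V tier1 block (10 at 5) — 1 left.
Client N tier2 at 4: only 1 left, fill 1.
Total = 20×8 + 18×4 + 16×3 + 15×4 + 5×10 + 4×1 = 394.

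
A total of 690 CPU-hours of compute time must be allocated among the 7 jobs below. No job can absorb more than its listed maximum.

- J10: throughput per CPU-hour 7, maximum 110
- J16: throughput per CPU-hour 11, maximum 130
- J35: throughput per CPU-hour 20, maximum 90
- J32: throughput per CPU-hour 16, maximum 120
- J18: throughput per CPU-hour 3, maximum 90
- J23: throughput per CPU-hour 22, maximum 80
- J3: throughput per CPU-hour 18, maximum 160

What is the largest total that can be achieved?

10560

Rank by throughput per CPU-hour: J23 22 > J35 20 > J3 18 > J32 16 > J16 11 > J10 7 > J18 3.
J23 takes 80 to reach its cap of 80 ; 610 left.
J35 takes 90 to reach its cap of 90 ; 520 left.
J3 takes 160 to reach its cap of 160 ; 360 left.
J32: +120 to 120 (cap) ; 240 left.
Give J16 130 to hit its cap of 130 ; 110 left.
Give J10 110 to hit its cap of 110 ; 0 left.
Total = 7×110 + 11×130 + 20×90 + 16×120 + 22×80 + 18×160 = 10560.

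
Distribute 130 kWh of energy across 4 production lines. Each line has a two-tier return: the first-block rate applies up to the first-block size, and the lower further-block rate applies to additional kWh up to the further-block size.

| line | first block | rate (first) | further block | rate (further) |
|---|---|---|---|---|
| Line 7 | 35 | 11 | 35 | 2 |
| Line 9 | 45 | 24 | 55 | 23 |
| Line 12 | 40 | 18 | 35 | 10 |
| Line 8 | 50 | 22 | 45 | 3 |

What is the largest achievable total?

Rank every tier by rate: Line 9/T1 24 > Line 9/T2 23 > Line 8/T1 22 > Line 12/T1 18 > Line 7/T1 11 > Line 12/T2 10 > Line 8/T2 3 > Line 7/T2 2.
Line 9/T1 (24): +45 ; 85 left.
Line 9/T2 (23): +55 ; 30 left.
Line 8/T1: +30 of 50 at 22; pool empty.
Total = 24×45 + 23×55 + 22×30 = 3005.

3005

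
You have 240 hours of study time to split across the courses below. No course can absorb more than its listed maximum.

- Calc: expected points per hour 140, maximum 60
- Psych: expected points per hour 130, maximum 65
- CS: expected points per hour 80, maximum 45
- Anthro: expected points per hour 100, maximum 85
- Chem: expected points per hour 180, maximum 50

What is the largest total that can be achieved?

Highest expected points per hour first: Chem 180 > Calc 140 > Psych 130 > Anthro 100 > CS 80.
Chem: +50 to 50 (cap) — 190 left.
Give Calc 60 to hit its cap of 60 — 130 left.
Psych takes 65 to reach its cap of 65 — 65 left.
Only 65 left; Anthro takes them to reach 65.
Total = 140×60 + 130×65 + 100×65 + 180×50 = 32350.

32350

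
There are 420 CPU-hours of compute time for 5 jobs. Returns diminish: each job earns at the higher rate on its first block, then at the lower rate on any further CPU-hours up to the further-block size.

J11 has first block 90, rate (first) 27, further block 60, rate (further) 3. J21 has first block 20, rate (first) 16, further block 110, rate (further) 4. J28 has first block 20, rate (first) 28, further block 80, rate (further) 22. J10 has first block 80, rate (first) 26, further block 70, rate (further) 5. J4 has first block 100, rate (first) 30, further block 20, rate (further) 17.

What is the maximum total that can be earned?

10540

Order all 10 blocks by rate: J4/T1 30 > J28/T1 28 > J11/T1 27 > J10/T1 26 > J28/T2 22 > J4/T2 17 > J21/T1 16 > J10/T2 5 > J21/T2 4 > J11/T2 3.
J4 T1 at 30: fill all 100 — 320 left.
J28/T1 (28): +20 — 300 left.
Fill J11 T1 block (90 at 27) — 210 left.
J10 T1 at 26: fill all 80 — 130 left.
Fill J28 T2 block (80 at 22) — 50 left.
J4 T2 at 17: fill all 20 — 30 left.
Fill J21 T1 block (20 at 16) — 10 left.
J10 T2 at 5: only 10 left, fill 10.
Total = 30×100 + 28×20 + 27×90 + 26×80 + 22×80 + 17×20 + 16×20 + 5×10 = 10540.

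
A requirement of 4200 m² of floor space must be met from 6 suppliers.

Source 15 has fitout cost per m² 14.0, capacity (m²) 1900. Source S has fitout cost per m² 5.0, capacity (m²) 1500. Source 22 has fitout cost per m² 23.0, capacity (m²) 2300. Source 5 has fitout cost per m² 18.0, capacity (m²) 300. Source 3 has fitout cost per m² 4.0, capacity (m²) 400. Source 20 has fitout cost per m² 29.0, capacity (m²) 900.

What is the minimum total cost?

Fill from the cheapest supplier first.
Take 400 from Source 3 at 4.0 → need 3800 more.
Source S (5.0): use full 1500 → 2300 m² to go.
Take 1900 from Source 15 at 14.0 → need 400 more.
Source 5 at 18.0: take all 300 m² → 100 still needed.
Take 100 from Source 22 at 23.0 to finish.
Source 20: unused.
Cost = 400×4.0 + 1500×5.0 + 1900×14.0 + 300×18.0 + 100×23.0 = 43400.

43400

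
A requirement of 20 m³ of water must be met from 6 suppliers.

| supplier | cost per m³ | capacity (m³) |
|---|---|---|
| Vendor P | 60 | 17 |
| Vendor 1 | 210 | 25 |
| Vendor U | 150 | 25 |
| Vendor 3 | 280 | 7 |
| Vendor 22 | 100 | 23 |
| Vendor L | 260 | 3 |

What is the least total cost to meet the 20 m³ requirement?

1320

Use suppliers in increasing cost order.
Vendor P (60): use full 17 — 3 m³ to go.
Take 3 from Vendor 22 at 100 to finish.
Vendor U, Vendor 1, Vendor L, Vendor 3: unused.
Cost = 17×60 + 3×100 = 1320.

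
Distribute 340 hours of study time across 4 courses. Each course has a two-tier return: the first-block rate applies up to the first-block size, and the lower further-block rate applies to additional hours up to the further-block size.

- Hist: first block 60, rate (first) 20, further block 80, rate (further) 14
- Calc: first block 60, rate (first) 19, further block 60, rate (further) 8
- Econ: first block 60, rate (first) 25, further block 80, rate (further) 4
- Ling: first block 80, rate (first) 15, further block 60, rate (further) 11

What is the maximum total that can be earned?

6160

Rank every tier by rate: Econ/first 25 > Hist/first 20 > Calc/first 19 > Ling/first 15 > Hist/second 14 > Ling/second 11 > Calc/second 8 > Econ/second 4.
Econ first at 25: fill all 60 ; 280 left.
Fill Hist first block (60 at 20) ; 220 left.
Calc/first (19): +60 ; 160 left.
Ling/first (15): +80 ; 80 left.
Hist second at 14: fill all 80 ; 0 left.
Total = 25×60 + 20×60 + 19×60 + 15×80 + 14×80 = 6160.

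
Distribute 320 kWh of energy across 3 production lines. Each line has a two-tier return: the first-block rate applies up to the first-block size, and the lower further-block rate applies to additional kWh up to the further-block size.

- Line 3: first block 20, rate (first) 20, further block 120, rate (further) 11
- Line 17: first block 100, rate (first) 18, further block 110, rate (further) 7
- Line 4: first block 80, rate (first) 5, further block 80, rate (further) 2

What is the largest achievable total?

4080

Rank every tier by rate: Line 3/tier1 20 > Line 17/tier1 18 > Line 3/tier2 11 > Line 17/tier2 7 > Line 4/tier1 5 > Line 4/tier2 2.
Fill Line 3 tier1 block (20 at 20) — 300 left.
Fill Line 17 tier1 block (100 at 18) — 200 left.
Fill Line 3 tier2 block (120 at 11) — 80 left.
Line 17/tier2: +80 of 110 at 7; pool empty.
Total = 20×20 + 18×100 + 11×120 + 7×80 = 4080.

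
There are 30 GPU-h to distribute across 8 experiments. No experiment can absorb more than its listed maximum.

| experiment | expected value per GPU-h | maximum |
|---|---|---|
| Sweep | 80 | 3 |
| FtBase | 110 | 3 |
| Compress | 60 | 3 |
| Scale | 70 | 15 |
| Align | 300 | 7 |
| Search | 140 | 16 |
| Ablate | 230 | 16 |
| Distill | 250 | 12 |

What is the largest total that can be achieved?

7630

Order the experiments by expected value per GPU-h: Align 300 > Distill 250 > Ablate 230 > Search 140 > FtBase 110 > Sweep 80 > Scale 70 > Compress 60.
Align: +7 to 7 (cap) ; 23 left.
Give Distill 12 to hit its cap of 12 ; 11 left.
Ablate: +11 (room for 16) → 11. Pool exhausted.
Total = 300×7 + 230×11 + 250×12 = 7630.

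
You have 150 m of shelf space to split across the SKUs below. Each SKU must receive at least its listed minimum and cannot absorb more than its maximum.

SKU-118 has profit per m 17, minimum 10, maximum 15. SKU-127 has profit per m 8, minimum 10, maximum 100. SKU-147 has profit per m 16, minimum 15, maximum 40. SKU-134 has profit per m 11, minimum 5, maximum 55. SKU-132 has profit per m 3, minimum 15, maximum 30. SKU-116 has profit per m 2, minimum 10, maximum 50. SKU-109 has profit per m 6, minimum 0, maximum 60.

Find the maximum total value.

Meeting every minimum uses 10+10+15+5+15+10+0 = 65 m, leaving 85.
Rank by profit per m: SKU-118 17 > SKU-147 16 > SKU-134 11 > SKU-127 8 > SKU-109 6 > SKU-132 3 > SKU-116 2.
Give SKU-118 5 more to hit its cap of 15 ; 80 left.
Give SKU-147 25 more to hit its cap of 40 ; 55 left.
SKU-134: +50 to 55 (cap) ; 5 left.
Only 5 left; SKU-127 takes them to reach 15.
Total = 17×15 + 8×15 + 16×40 + 11×55 + 3×15 + 2×10 = 1685.

1685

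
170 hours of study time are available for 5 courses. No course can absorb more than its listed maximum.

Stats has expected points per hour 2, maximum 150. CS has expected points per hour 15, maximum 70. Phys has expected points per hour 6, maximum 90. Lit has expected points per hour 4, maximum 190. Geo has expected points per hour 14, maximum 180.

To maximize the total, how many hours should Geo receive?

100

Rank by expected points per hour: CS 15 > Geo 14 > Phys 6 > Lit 4 > Stats 2.
Give CS 70 to hit its cap of 70 → 100 left.
Only 100 left; Geo takes them to reach 100.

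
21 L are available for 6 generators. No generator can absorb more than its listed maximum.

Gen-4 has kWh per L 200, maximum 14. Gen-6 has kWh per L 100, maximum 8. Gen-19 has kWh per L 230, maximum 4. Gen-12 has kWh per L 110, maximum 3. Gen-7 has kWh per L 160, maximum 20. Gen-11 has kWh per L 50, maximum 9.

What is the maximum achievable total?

Order the generators by kWh per L: Gen-19 230 > Gen-4 200 > Gen-7 160 > Gen-12 110 > Gen-6 100 > Gen-11 50.
Gen-19 takes 4 to reach its cap of 4 ; 17 left.
Gen-4: +14 to 14 (cap) ; 3 left.
Gen-7 has room for 20 but only 3 remain, so it gets 3.
Total = 200×14 + 230×4 + 160×3 = 4200.

4200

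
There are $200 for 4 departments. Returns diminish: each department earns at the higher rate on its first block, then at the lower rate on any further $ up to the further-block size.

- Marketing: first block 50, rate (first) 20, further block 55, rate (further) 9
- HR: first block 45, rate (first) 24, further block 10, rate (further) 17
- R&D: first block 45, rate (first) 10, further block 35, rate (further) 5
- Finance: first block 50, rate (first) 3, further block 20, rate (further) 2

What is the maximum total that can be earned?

Rank every tier by rate: HR/T1 24 > Marketing/T1 20 > HR/T2 17 > R&D/T1 10 > Marketing/T2 9 > R&D/T2 5 > Finance/T1 3 > Finance/T2 2.
Fill HR T1 block (45 at 24) ; 155 left.
Marketing/T1 (20): +50 ; 105 left.
Fill HR T2 block (10 at 17) ; 95 left.
R&D/T1 (10): +45 ; 50 left.
50 remain; put them into Marketing T2 at 9.
Total = 24×45 + 20×50 + 17×10 + 10×45 + 9×50 = 3150.

3150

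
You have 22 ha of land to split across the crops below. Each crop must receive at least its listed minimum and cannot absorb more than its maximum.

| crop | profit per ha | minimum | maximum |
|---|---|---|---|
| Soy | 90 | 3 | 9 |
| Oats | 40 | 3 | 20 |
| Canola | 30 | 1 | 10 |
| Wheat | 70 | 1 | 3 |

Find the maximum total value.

Meeting every minimum uses 3+3+1+1 = 8 ha, leaving 14.
Highest profit per ha first: Soy 90 > Wheat 70 > Oats 40 > Canola 30.
Soy takes 6 more to reach its cap of 9 — 8 left.
Wheat: +2 to 3 (cap) — 6 left.
Oats: +6 (room for 17) → 9. Pool exhausted.
Total = 90×9 + 40×9 + 30×1 + 70×3 = 1410.

1410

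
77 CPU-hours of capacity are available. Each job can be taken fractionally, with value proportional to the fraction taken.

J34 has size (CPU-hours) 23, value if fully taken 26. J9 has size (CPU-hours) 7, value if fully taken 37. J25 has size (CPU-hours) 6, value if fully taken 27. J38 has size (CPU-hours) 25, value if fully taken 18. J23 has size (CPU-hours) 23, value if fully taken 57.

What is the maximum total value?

Rank by value-to-size ratio: J9 37/7≈5.29, J25 27/6≈4.5, J23 57/23≈2.48, J34 26/23≈1.13, J38 18/25≈0.72.
J9: take in full, 7 CPU-hours for value 37 — 70 left.
J25: take in full, 6 CPU-hours for value 27 — 64 left.
All 23 CPU-hours of J23 fit (value 57) — 41 remain.
All 23 CPU-hours of J34 fit (value 26) — 18 remain.
18 CPU-hours left: a 18/25 share of J38 gives 18×18/25 = 12.96.
Total value = 159.96.

159.96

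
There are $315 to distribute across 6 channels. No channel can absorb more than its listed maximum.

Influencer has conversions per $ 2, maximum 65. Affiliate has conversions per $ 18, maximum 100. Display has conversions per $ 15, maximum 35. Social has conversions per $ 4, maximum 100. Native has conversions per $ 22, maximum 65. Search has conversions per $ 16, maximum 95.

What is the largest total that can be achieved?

Highest conversions per $ first: Native 22 > Affiliate 18 > Search 16 > Display 15 > Social 4 > Influencer 2.
Native takes 65 to reach its cap of 65 — 250 left.
Affiliate takes 100 to reach its cap of 100 — 150 left.
Give Search 95 to hit its cap of 95 — 55 left.
Display takes 35 to reach its cap of 35 — 20 left.
Social: +20 (room for 100) → 20. Pool exhausted.
Total = 18×100 + 15×35 + 4×20 + 22×65 + 16×95 = 5355.

5355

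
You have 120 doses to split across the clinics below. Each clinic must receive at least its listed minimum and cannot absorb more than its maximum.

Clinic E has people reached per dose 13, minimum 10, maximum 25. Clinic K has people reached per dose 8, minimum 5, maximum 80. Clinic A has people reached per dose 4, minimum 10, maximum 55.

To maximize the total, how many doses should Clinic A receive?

Meeting every minimum uses 10+5+10 = 25 doses, leaving 95.
Rank by people reached per dose: Clinic E 13 > Clinic K 8 > Clinic A 4.
Clinic E takes 15 more to reach its cap of 25 → 80 left.
Give Clinic K 75 more to hit its cap of 80 → 5 left.
Only 5 left; Clinic A takes them to reach 15.

15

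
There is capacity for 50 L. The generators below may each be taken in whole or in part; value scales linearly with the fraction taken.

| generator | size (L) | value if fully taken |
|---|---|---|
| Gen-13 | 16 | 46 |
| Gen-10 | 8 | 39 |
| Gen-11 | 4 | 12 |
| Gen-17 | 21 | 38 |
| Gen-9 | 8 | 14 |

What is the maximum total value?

Rank by value-to-size ratio: Gen-10 39/8≈4.88, Gen-11 12/4≈3, Gen-13 46/16≈2.88, Gen-17 38/21≈1.81, Gen-9 14/8≈1.75.
Take all of Gen-10 (8 L, value 39) → 42 L left.
All 4 L of Gen-11 fit (value 12) → 38 remain.
Gen-13: take in full, 16 L for value 46 → 22 left.
Take all of Gen-17 (21 L, value 38) → 1 L left.
Only 1 L remain; take 1/8 of Gen-9 for value 14×1/8 = 1.75.
Total value = 136.75.

136.75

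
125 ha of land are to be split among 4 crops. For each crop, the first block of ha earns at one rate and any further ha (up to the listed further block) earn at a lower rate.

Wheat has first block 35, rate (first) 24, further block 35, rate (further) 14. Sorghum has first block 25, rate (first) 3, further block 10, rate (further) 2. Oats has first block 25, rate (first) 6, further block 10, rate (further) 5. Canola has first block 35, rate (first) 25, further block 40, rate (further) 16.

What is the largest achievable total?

2565

Rank every tier by rate: Canola/T1 25 > Wheat/T1 24 > Canola/T2 16 > Wheat/T2 14 > Oats/T1 6 > Oats/T2 5 > Sorghum/T1 3 > Sorghum/T2 2.
Fill Canola T1 block (35 at 25) ; 90 left.
Fill Wheat T1 block (35 at 24) ; 55 left.
Fill Canola T2 block (40 at 16) ; 15 left.
15 remain; put them into Wheat T2 at 14.
Total = 25×35 + 24×35 + 16×40 + 14×15 = 2565.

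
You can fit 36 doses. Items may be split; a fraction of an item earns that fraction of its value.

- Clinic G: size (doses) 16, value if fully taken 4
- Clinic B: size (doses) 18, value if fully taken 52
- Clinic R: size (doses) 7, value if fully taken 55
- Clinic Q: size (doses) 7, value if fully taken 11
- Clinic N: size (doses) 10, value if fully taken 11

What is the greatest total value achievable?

122.4

Sort by value density: Clinic R 55/7≈7.86, Clinic B 52/18≈2.89, Clinic Q 11/7≈1.57, Clinic N 11/10≈1.1, Clinic G 4/16≈0.25.
Take all of Clinic R (7 doses, value 55) → 29 doses left.
Take all of Clinic B (18 doses, value 52) → 11 doses left.
All 7 doses of Clinic Q fit (value 11) → 4 remain.
Fill the last 4 doses with part of Clinic N: 4/10 of it earns 4.4.
Total value = 122.4.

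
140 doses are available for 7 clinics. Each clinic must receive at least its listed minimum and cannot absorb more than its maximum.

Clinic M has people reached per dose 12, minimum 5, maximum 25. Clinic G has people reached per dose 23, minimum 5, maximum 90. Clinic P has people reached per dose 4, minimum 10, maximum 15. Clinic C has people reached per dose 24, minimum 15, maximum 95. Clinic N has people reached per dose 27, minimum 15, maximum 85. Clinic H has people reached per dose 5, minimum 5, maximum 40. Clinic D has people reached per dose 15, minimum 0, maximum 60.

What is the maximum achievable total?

Meeting every minimum uses 5+5+10+15+15+5+0 = 55 doses, leaving 85.
Highest people reached per dose first: Clinic N 27 > Clinic C 24 > Clinic G 23 > Clinic D 15 > Clinic M 12 > Clinic H 5 > Clinic P 4.
Give Clinic N 70 more to hit its cap of 85 ; 15 left.
Only 15 left; Clinic C takes them to reach 30.
Total = 12×5 + 23×5 + 4×10 + 24×30 + 27×85 + 5×5 = 3255.

3255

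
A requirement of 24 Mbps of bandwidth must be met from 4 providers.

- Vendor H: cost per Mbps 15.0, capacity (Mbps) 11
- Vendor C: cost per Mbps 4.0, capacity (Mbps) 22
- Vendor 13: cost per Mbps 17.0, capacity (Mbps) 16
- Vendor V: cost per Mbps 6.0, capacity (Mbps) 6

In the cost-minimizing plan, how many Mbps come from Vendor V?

Cheapest first:
Take 22 from Vendor C at 4.0 ; need 2 more.
Vendor V at 6.0: take 2 of its 6 ; requirement met.
Vendor H, Vendor 13: unused.

2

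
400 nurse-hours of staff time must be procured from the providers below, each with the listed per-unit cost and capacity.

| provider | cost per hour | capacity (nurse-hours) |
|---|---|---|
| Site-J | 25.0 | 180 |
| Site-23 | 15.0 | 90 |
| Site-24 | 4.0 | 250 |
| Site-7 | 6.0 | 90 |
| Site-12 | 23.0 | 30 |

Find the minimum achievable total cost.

Use providers in increasing cost order.
Site-24 at 4.0: take all 250 nurse-hours — 150 still needed.
Site-7 at 6.0: take all 90 nurse-hours — 60 still needed.
Take 60 from Site-23 at 15.0 to finish.
Site-12, Site-J: unused.
Cost = 250×4.0 + 90×6.0 + 60×15.0 = 2440.

2440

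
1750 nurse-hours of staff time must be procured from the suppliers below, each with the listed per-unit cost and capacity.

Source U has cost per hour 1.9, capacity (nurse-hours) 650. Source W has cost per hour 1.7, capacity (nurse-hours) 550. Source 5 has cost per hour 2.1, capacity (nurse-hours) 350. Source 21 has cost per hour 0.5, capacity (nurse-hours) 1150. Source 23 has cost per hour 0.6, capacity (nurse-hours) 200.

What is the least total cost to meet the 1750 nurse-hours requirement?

Use suppliers in increasing cost order.
Take 1150 from Source 21 at 0.5 — need 600 more.
Source 23 at 0.6: take all 200 nurse-hours — 400 still needed.
Source W (1.7): take the remaining 400 — done.
Source U, Source 5: unused.
Cost = 1150×0.5 + 200×0.6 + 400×1.7 = 1375.

1375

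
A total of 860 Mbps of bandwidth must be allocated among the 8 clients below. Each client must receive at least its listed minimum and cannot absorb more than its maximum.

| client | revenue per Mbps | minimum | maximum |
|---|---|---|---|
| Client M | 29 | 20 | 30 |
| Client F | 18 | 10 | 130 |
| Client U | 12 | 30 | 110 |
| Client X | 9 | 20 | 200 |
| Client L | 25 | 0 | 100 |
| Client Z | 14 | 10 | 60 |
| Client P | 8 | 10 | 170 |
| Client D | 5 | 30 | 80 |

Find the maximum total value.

Meeting every minimum uses 20+10+30+20+0+10+10+30 = 130 Mbps, leaving 730.
Rank by revenue per Mbps: Client M 29 > Client L 25 > Client F 18 > Client Z 14 > Client U 12 > Client X 9 > Client P 8 > Client D 5.
Client M takes 10 more to reach its cap of 30 → 720 left.
Client L: +100 to 100 (cap) → 620 left.
Client F takes 120 more to reach its cap of 130 → 500 left.
Client Z: +50 to 60 (cap) → 450 left.
Client U takes 80 more to reach its cap of 110 → 370 left.
Client X takes 180 more to reach its cap of 200 → 190 left.
Client P: +160 to 170 (cap) → 30 left.
Client D has room for 50 more but only 30 remain, so it gets 60.
Total = 29×30 + 18×130 + 12×110 + 9×200 + 25×100 + 14×60 + 8×170 + 5×60 = 11330.

11330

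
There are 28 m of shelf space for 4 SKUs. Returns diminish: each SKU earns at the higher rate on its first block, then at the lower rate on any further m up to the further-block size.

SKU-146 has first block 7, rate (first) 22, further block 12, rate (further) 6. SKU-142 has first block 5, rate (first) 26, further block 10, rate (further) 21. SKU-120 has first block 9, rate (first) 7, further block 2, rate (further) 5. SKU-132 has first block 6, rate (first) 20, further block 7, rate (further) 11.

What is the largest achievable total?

Rank every tier by rate: SKU-142/T1 26 > SKU-146/T1 22 > SKU-142/T2 21 > SKU-132/T1 20 > SKU-132/T2 11 > SKU-120/T1 7 > SKU-146/T2 6 > SKU-120/T2 5.
SKU-142/T1 (26): +5 → 23 left.
SKU-146/T1 (22): +7 → 16 left.
SKU-142 T2 at 21: fill all 10 → 6 left.
SKU-132 T1 at 20: fill all 6 → 0 left.
Total = 26×5 + 22×7 + 21×10 + 20×6 = 614.

614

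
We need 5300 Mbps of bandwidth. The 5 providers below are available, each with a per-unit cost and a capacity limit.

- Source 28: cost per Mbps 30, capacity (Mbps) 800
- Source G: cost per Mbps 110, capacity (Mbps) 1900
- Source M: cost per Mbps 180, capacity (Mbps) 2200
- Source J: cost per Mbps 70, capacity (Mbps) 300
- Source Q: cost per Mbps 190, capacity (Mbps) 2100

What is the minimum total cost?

669000

Fill from the cheapest provider first.
Take 800 from Source 28 at 30 → need 4500 more.
Take 300 from Source J at 70 → need 4200 more.
Take 1900 from Source G at 110 → need 2300 more.
Take 2200 from Source M at 180 → need 100 more.
Source Q at 190: take 100 of its 2100 → requirement met.
Cost = 800×30 + 300×70 + 1900×110 + 2200×180 + 100×190 = 669000.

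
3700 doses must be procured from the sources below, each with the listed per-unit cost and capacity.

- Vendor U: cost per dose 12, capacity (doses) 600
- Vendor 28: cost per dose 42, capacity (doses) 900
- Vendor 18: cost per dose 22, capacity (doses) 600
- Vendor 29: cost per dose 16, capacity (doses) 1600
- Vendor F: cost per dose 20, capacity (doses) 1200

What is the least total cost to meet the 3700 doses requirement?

Fill from the cheapest source first.
Vendor U (12): use full 600 — 3100 doses to go.
Take 1600 from Vendor 29 at 16 — need 1500 more.
Vendor F at 20: take all 1200 doses — 300 still needed.
Vendor 18 at 22: take 300 of its 600 — requirement met.
Vendor 28: unused.
Cost = 600×12 + 1600×16 + 1200×20 + 300×22 = 63400.

63400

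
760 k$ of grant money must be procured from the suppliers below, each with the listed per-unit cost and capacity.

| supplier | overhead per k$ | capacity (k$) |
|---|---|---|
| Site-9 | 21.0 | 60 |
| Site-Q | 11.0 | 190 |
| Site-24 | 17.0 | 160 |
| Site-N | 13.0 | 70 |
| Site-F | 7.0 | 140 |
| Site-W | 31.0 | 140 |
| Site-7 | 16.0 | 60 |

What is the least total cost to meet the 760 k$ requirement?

Use suppliers in increasing cost order.
Take 140 from Site-F at 7.0 → need 620 more.
Site-Q (11.0): use full 190 → 430 k$ to go.
Take 70 from Site-N at 13.0 → need 360 more.
Site-7 (16.0): use full 60 → 300 k$ to go.
Site-24 (17.0): use full 160 → 140 k$ to go.
Site-9 (21.0): use full 60 → 80 k$ to go.
Take 80 from Site-W at 31.0 to finish.
Cost = 140×7.0 + 190×11.0 + 70×13.0 + 60×16.0 + 160×17.0 + 60×21.0 + 80×31.0 = 11400.

11400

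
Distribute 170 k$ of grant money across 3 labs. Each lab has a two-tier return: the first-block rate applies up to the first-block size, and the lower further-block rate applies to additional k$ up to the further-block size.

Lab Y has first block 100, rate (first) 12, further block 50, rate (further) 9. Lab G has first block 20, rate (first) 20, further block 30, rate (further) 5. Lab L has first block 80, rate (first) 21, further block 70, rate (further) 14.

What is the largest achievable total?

3060

Rank every tier by rate: Lab L/tier1 21 > Lab G/tier1 20 > Lab L/tier2 14 > Lab Y/tier1 12 > Lab Y/tier2 9 > Lab G/tier2 5.
Fill Lab L tier1 block (80 at 21) → 90 left.
Lab G tier1 at 20: fill all 20 → 70 left.
Lab L/tier2 (14): +70 → 0 left.
Total = 21×80 + 20×20 + 14×70 = 3060.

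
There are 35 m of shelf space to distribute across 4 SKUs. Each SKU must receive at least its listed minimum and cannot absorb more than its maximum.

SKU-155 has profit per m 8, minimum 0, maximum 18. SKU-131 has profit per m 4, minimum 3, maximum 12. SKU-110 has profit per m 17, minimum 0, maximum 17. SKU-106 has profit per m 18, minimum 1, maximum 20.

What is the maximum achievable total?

Meeting every minimum uses 0+3+0+1 = 4 m, leaving 31.
Rank by profit per m: SKU-106 18 > SKU-110 17 > SKU-155 8 > SKU-131 4.
SKU-106: +19 to 20 (cap) → 12 left.
SKU-110 has room for 17 more but only 12 remain, so it gets 12.
Total = 4×3 + 17×12 + 18×20 = 576.

576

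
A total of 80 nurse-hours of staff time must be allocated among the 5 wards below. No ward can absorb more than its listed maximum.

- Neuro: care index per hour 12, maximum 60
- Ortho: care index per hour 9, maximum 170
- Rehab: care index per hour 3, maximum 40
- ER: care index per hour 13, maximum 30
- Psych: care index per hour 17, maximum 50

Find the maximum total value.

1240

Order the wards by care index per hour: Psych 17 > ER 13 > Neuro 12 > Ortho 9 > Rehab 3.
Psych takes 50 to reach its cap of 50 — 30 left.
Give ER 30 to hit its cap of 30 — 0 left.
Total = 13×30 + 17×50 = 1240.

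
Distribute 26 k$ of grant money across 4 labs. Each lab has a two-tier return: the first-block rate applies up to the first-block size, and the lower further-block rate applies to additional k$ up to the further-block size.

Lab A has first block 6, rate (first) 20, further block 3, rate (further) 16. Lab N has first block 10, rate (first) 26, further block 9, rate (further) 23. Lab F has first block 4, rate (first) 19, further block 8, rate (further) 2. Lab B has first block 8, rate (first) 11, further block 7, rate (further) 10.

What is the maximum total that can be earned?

606

Treat each block as its own option and order by rate: Lab N/first 26 > Lab N/second 23 > Lab A/first 20 > Lab F/first 19 > Lab A/second 16 > Lab B/first 11 > Lab B/second 10 > Lab F/second 2.
Fill Lab N first block (10 at 26) → 16 left.
Fill Lab N second block (9 at 23) → 7 left.
Fill Lab A first block (6 at 20) → 1 left.
Lab F/first: +1 of 4 at 19; pool empty.
Total = 26×10 + 23×9 + 20×6 + 19×1 = 606.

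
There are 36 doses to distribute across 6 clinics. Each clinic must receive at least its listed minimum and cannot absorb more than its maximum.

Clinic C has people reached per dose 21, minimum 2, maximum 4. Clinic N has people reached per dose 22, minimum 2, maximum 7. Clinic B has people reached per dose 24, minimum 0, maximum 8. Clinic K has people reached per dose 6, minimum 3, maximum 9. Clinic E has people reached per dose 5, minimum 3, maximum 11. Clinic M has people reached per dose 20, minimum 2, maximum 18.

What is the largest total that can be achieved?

Meeting every minimum uses 2+2+0+3+3+2 = 12 doses, leaving 24.
Rank by people reached per dose: Clinic B 24 > Clinic N 22 > Clinic C 21 > Clinic M 20 > Clinic K 6 > Clinic E 5.
Clinic B takes 8 more to reach its cap of 8 — 16 left.
Clinic N takes 5 more to reach its cap of 7 — 11 left.
Clinic C takes 2 more to reach its cap of 4 — 9 left.
Clinic M has room for 16 more but only 9 remain, so it gets 11.
Total = 21×4 + 22×7 + 24×8 + 6×3 + 5×3 + 20×11 = 683.

683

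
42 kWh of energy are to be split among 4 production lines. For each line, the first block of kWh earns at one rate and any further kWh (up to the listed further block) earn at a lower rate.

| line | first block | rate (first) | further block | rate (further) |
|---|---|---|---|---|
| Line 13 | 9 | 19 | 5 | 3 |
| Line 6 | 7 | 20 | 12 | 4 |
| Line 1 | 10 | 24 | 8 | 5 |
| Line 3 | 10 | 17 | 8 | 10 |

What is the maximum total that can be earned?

781

Treat each block as its own option and order by rate: Line 1/T1 24 > Line 6/T1 20 > Line 13/T1 19 > Line 3/T1 17 > Line 3/T2 10 > Line 1/T2 5 > Line 6/T2 4 > Line 13/T2 3.
Fill Line 1 T1 block (10 at 24) — 32 left.
Line 6 T1 at 20: fill all 7 — 25 left.
Line 13/T1 (19): +9 — 16 left.
Line 3 T1 at 17: fill all 10 — 6 left.
6 remain; put them into Line 3 T2 at 10.
Total = 24×10 + 20×7 + 19×9 + 17×10 + 10×6 = 781.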